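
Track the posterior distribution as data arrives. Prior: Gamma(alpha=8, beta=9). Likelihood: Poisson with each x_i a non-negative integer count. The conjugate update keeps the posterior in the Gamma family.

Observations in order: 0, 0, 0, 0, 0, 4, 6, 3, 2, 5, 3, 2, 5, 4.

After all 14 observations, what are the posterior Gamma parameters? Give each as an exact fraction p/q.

obs 1: x=0 → posterior Gamma(8, 10)
obs 2: x=0 → posterior Gamma(8, 11)
obs 3: x=0 → posterior Gamma(8, 12)
obs 4: x=0 → posterior Gamma(8, 13)
obs 5: x=0 → posterior Gamma(8, 14)
obs 6: x=4 → posterior Gamma(12, 15)
obs 7: x=6 → posterior Gamma(18, 16)
obs 8: x=3 → posterior Gamma(21, 17)
obs 9: x=2 → posterior Gamma(23, 18)
obs 10: x=5 → posterior Gamma(28, 19)
obs 11: x=3 → posterior Gamma(31, 20)
obs 12: x=2 → posterior Gamma(33, 21)
obs 13: x=5 → posterior Gamma(38, 22)
obs 14: x=4 → posterior Gamma(42, 23)

alpha=42, beta=23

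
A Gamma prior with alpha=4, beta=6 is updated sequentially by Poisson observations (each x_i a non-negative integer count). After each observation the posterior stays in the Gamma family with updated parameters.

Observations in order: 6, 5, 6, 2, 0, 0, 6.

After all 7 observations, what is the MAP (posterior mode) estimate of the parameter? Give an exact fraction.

28/13

obs 1: x=6 → posterior Gamma(10, 7)
obs 2: x=5 → posterior Gamma(15, 8)
obs 3: x=6 → posterior Gamma(21, 9)
obs 4: x=2 → posterior Gamma(23, 10)
obs 5: x=0 → posterior Gamma(23, 11)
obs 6: x=0 → posterior Gamma(23, 12)
obs 7: x=6 → posterior Gamma(29, 13)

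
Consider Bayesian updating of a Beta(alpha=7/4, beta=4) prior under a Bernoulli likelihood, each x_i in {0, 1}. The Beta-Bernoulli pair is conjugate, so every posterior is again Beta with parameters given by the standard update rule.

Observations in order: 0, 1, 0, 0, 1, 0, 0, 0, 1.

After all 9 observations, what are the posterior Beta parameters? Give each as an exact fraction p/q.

obs 1: x=0 → posterior Beta(7/4, 5)
obs 2: x=1 → posterior Beta(11/4, 5)
obs 3: x=0 → posterior Beta(11/4, 6)
obs 4: x=0 → posterior Beta(11/4, 7)
obs 5: x=1 → posterior Beta(15/4, 7)
obs 6: x=0 → posterior Beta(15/4, 8)
obs 7: x=0 → posterior Beta(15/4, 9)
obs 8: x=0 → posterior Beta(15/4, 10)
obs 9: x=1 → posterior Beta(19/4, 10)

alpha=19/4, beta=10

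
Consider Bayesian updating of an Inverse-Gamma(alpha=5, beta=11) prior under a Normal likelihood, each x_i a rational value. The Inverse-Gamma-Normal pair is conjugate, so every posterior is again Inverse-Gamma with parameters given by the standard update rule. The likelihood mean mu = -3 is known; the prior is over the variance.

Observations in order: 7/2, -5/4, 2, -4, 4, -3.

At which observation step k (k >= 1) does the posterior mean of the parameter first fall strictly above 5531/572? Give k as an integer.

k = 5

obs 1: x=7/2 → posterior Inverse-Gamma(11/2, 257/8)
obs 2: x=-5/4 → posterior Inverse-Gamma(6, 1077/32)
obs 3: x=2 → posterior Inverse-Gamma(13/2, 1477/32)
obs 4: x=-4 → posterior Inverse-Gamma(7, 1493/32)
obs 5: x=4 → posterior Inverse-Gamma(15/2, 2277/32)
obs 6: x=-3 → posterior Inverse-Gamma(8, 2277/32)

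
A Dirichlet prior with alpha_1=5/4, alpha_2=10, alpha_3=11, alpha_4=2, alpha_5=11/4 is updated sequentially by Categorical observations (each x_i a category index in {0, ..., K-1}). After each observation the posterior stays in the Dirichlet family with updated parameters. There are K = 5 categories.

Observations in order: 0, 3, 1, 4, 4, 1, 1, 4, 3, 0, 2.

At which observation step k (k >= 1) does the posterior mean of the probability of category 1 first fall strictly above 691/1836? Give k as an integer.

k = 7

obs 1: x=0 → posterior Dirichlet(9/4, 10, 11, 2, 11/4)
obs 2: x=3 → posterior Dirichlet(9/4, 10, 11, 3, 11/4)
obs 3: x=1 → posterior Dirichlet(9/4, 11, 11, 3, 11/4)
obs 4: x=4 → posterior Dirichlet(9/4, 11, 11, 3, 15/4)
obs 5: x=4 → posterior Dirichlet(9/4, 11, 11, 3, 19/4)
obs 6: x=1 → posterior Dirichlet(9/4, 12, 11, 3, 19/4)
obs 7: x=1 → posterior Dirichlet(9/4, 13, 11, 3, 19/4)
obs 8: x=4 → posterior Dirichlet(9/4, 13, 11, 3, 23/4)
obs 9: x=3 → posterior Dirichlet(9/4, 13, 11, 4, 23/4)
obs 10: x=0 → posterior Dirichlet(13/4, 13, 11, 4, 23/4)
obs 11: x=2 → posterior Dirichlet(13/4, 13, 12, 4, 23/4)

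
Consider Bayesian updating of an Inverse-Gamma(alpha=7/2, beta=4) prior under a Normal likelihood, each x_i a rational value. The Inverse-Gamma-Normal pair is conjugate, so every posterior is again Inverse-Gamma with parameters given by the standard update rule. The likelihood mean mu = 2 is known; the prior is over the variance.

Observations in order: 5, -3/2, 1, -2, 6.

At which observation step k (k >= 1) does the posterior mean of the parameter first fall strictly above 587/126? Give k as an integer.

obs 1: x=5 → posterior Inverse-Gamma(4, 17/2)
obs 2: x=-3/2 → posterior Inverse-Gamma(9/2, 117/8)
obs 3: x=1 → posterior Inverse-Gamma(5, 121/8)
obs 4: x=-2 → posterior Inverse-Gamma(11/2, 185/8)
obs 5: x=6 → posterior Inverse-Gamma(6, 249/8)

k = 4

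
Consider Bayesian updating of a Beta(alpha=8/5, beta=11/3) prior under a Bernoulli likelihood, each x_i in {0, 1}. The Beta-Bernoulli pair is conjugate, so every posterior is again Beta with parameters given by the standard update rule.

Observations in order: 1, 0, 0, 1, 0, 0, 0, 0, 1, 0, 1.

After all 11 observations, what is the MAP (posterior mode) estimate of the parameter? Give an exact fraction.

69/214

obs 1: x=1 → posterior Beta(13/5, 11/3)
obs 2: x=0 → posterior Beta(13/5, 14/3)
obs 3: x=0 → posterior Beta(13/5, 17/3)
obs 4: x=1 → posterior Beta(18/5, 17/3)
obs 5: x=0 → posterior Beta(18/5, 20/3)
obs 6: x=0 → posterior Beta(18/5, 23/3)
obs 7: x=0 → posterior Beta(18/5, 26/3)
obs 8: x=0 → posterior Beta(18/5, 29/3)
obs 9: x=1 → posterior Beta(23/5, 29/3)
obs 10: x=0 → posterior Beta(23/5, 32/3)
obs 11: x=1 → posterior Beta(28/5, 32/3)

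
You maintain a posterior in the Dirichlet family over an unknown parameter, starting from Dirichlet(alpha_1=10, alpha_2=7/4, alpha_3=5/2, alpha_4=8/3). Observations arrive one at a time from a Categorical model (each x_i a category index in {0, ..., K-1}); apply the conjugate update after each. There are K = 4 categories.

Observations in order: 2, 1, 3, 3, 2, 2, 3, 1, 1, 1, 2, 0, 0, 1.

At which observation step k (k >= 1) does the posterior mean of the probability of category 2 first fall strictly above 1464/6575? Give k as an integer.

obs 1: x=2 → posterior Dirichlet(10, 7/4, 7/2, 8/3)
obs 2: x=1 → posterior Dirichlet(10, 11/4, 7/2, 8/3)
obs 3: x=3 → posterior Dirichlet(10, 11/4, 7/2, 11/3)
obs 4: x=3 → posterior Dirichlet(10, 11/4, 7/2, 14/3)
obs 5: x=2 → posterior Dirichlet(10, 11/4, 9/2, 14/3)
obs 6: x=2 → posterior Dirichlet(10, 11/4, 11/2, 14/3)
obs 7: x=3 → posterior Dirichlet(10, 11/4, 11/2, 17/3)
obs 8: x=1 → posterior Dirichlet(10, 15/4, 11/2, 17/3)
obs 9: x=1 → posterior Dirichlet(10, 19/4, 11/2, 17/3)
obs 10: x=1 → posterior Dirichlet(10, 23/4, 11/2, 17/3)
obs 11: x=2 → posterior Dirichlet(10, 23/4, 13/2, 17/3)
obs 12: x=0 → posterior Dirichlet(11, 23/4, 13/2, 17/3)
obs 13: x=0 → posterior Dirichlet(12, 23/4, 13/2, 17/3)
obs 14: x=1 → posterior Dirichlet(12, 27/4, 13/2, 17/3)

k = 6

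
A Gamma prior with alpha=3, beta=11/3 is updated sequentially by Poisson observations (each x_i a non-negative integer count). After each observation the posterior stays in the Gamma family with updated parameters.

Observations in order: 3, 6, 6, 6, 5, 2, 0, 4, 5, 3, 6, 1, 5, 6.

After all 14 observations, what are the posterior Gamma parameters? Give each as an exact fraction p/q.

alpha=61, beta=53/3

obs 1: x=3 → posterior Gamma(6, 14/3)
obs 2: x=6 → posterior Gamma(12, 17/3)
obs 3: x=6 → posterior Gamma(18, 20/3)
obs 4: x=6 → posterior Gamma(24, 23/3)
obs 5: x=5 → posterior Gamma(29, 26/3)
obs 6: x=2 → posterior Gamma(31, 29/3)
obs 7: x=0 → posterior Gamma(31, 32/3)
obs 8: x=4 → posterior Gamma(35, 35/3)
obs 9: x=5 → posterior Gamma(40, 38/3)
obs 10: x=3 → posterior Gamma(43, 41/3)
obs 11: x=6 → posterior Gamma(49, 44/3)
obs 12: x=1 → posterior Gamma(50, 47/3)
obs 13: x=5 → posterior Gamma(55, 50/3)
obs 14: x=6 → posterior Gamma(61, 53/3)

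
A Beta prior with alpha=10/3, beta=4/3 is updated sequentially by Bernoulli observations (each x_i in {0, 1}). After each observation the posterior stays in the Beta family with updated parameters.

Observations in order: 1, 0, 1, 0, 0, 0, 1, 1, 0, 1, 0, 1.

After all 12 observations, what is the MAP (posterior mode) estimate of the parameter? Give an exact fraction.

25/44

obs 1: x=1 → posterior Beta(13/3, 4/3)
obs 2: x=0 → posterior Beta(13/3, 7/3)
obs 3: x=1 → posterior Beta(16/3, 7/3)
obs 4: x=0 → posterior Beta(16/3, 10/3)
obs 5: x=0 → posterior Beta(16/3, 13/3)
obs 6: x=0 → posterior Beta(16/3, 16/3)
obs 7: x=1 → posterior Beta(19/3, 16/3)
obs 8: x=1 → posterior Beta(22/3, 16/3)
obs 9: x=0 → posterior Beta(22/3, 19/3)
obs 10: x=1 → posterior Beta(25/3, 19/3)
obs 11: x=0 → posterior Beta(25/3, 22/3)
obs 12: x=1 → posterior Beta(28/3, 22/3)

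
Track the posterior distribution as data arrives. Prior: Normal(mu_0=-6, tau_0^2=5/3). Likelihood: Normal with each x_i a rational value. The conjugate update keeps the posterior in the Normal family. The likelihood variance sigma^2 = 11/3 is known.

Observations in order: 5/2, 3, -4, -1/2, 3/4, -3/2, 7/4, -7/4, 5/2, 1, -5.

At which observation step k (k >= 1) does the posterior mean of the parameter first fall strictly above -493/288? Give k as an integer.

obs 1: x=5/2 → posterior Normal(-107/32, 55/48)
obs 2: x=3 → posterior Normal(-11/6, 55/63)
obs 3: x=-4 → posterior Normal(-9/4, 55/78)
obs 4: x=-1/2 → posterior Normal(-61/31, 55/93)
obs 5: x=3/4 → posterior Normal(-229/144, 55/108)
obs 6: x=-3/2 → posterior Normal(-259/164, 55/123)
obs 7: x=7/4 → posterior Normal(-28/23, 55/138)
obs 8: x=-7/4 → posterior Normal(-259/204, 55/153)
obs 9: x=5/2 → posterior Normal(-209/224, 55/168)
obs 10: x=1 → posterior Normal(-189/244, 55/183)
obs 11: x=-5 → posterior Normal(-289/264, 5/18)

k = 5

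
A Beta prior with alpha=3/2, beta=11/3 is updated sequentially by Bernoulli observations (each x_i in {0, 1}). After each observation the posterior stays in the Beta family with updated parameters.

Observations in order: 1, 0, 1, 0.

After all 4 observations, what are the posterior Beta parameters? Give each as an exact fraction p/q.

obs 1: x=1 → posterior Beta(5/2, 11/3)
obs 2: x=0 → posterior Beta(5/2, 14/3)
obs 3: x=1 → posterior Beta(7/2, 14/3)
obs 4: x=0 → posterior Beta(7/2, 17/3)

alpha=7/2, beta=17/3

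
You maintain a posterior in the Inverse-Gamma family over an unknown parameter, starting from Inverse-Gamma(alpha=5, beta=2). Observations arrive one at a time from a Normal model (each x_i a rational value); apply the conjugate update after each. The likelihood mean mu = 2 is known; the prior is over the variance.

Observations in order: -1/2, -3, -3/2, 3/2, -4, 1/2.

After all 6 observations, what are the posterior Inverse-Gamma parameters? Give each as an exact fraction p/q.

obs 1: x=-1/2 → posterior Inverse-Gamma(11/2, 41/8)
obs 2: x=-3 → posterior Inverse-Gamma(6, 141/8)
obs 3: x=-3/2 → posterior Inverse-Gamma(13/2, 95/4)
obs 4: x=3/2 → posterior Inverse-Gamma(7, 191/8)
obs 5: x=-4 → posterior Inverse-Gamma(15/2, 335/8)
obs 6: x=1/2 → posterior Inverse-Gamma(8, 43)

alpha=8, beta=43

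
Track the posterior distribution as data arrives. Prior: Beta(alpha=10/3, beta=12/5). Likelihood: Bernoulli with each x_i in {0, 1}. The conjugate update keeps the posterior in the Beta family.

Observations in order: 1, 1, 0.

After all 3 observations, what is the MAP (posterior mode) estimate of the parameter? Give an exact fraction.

65/101

obs 1: x=1 → posterior Beta(13/3, 12/5)
obs 2: x=1 → posterior Beta(16/3, 12/5)
obs 3: x=0 → posterior Beta(16/3, 17/5)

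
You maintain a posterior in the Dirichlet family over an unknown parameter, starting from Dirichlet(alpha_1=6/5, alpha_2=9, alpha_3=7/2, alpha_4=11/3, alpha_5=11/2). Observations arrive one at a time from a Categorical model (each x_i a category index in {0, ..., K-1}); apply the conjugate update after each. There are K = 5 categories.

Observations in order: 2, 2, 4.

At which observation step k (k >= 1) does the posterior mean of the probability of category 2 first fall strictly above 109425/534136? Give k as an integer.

k = 2

obs 1: x=2 → posterior Dirichlet(6/5, 9, 9/2, 11/3, 11/2)
obs 2: x=2 → posterior Dirichlet(6/5, 9, 11/2, 11/3, 11/2)
obs 3: x=4 → posterior Dirichlet(6/5, 9, 11/2, 11/3, 13/2)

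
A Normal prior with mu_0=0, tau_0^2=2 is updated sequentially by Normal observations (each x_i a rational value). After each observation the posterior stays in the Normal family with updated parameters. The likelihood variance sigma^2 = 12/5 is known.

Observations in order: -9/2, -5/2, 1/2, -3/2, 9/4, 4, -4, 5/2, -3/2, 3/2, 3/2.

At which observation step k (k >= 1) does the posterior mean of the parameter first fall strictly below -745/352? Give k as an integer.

obs 1: x=-9/2 → posterior Normal(-45/22, 12/11)
obs 2: x=-5/2 → posterior Normal(-35/16, 3/4)
obs 3: x=1/2 → posterior Normal(-65/42, 4/7)
obs 4: x=-3/2 → posterior Normal(-20/13, 6/13)
obs 5: x=9/4 → posterior Normal(-115/124, 12/31)
obs 6: x=4 → posterior Normal(-35/144, 1/3)
obs 7: x=-4 → posterior Normal(-115/164, 12/41)
obs 8: x=5/2 → posterior Normal(-65/184, 6/23)
obs 9: x=-3/2 → posterior Normal(-95/204, 4/17)
obs 10: x=3/2 → posterior Normal(-65/224, 3/14)
obs 11: x=3/2 → posterior Normal(-35/244, 12/61)

k = 2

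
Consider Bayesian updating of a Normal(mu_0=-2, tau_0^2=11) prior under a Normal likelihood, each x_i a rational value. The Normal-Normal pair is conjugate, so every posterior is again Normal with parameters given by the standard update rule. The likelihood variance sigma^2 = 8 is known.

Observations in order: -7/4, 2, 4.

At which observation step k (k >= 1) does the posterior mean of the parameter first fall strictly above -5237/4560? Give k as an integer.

obs 1: x=-7/4 → posterior Normal(-141/76, 88/19)
obs 2: x=2 → posterior Normal(-53/120, 44/15)
obs 3: x=4 → posterior Normal(3/4, 88/41)

k = 2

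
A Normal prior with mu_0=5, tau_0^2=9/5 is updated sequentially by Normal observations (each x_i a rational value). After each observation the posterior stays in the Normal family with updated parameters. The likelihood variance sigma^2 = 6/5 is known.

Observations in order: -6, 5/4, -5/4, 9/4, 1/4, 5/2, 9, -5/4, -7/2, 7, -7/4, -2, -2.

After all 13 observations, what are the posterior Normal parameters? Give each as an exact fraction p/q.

mu_0=47/82, tau_0^2=18/205

obs 1: x=-6 → posterior Normal(-8/5, 18/25)
obs 2: x=5/4 → posterior Normal(-17/32, 9/20)
obs 3: x=-5/4 → posterior Normal(-8/11, 18/55)
obs 4: x=9/4 → posterior Normal(-5/56, 9/35)
obs 5: x=1/4 → posterior Normal(-1/34, 18/85)
obs 6: x=5/2 → posterior Normal(7/20, 9/50)
obs 7: x=9 → posterior Normal(34/23, 18/115)
obs 8: x=-5/4 → posterior Normal(121/104, 9/65)
obs 9: x=-7/2 → posterior Normal(79/116, 18/145)
obs 10: x=7 → posterior Normal(163/128, 9/80)
obs 11: x=-7/4 → posterior Normal(71/70, 18/175)
obs 12: x=-2 → posterior Normal(59/76, 9/95)
obs 13: x=-2 → posterior Normal(47/82, 18/205)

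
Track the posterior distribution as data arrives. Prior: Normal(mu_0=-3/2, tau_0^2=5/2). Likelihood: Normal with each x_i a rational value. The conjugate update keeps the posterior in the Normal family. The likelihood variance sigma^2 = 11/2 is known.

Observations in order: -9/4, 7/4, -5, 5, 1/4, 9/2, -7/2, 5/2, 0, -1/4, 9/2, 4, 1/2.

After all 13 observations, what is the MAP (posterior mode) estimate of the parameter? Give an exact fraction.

obs 1: x=-9/4 → posterior Normal(-111/64, 55/32)
obs 2: x=7/4 → posterior Normal(-19/21, 55/42)
obs 3: x=-5 → posterior Normal(-22/13, 55/52)
obs 4: x=5 → posterior Normal(-19/31, 55/62)
obs 5: x=1/4 → posterior Normal(-71/144, 55/72)
obs 6: x=9/2 → posterior Normal(19/164, 55/82)
obs 7: x=-7/2 → posterior Normal(-51/184, 55/92)
obs 8: x=5/2 → posterior Normal(-1/204, 55/102)
obs 9: x=0 → posterior Normal(-1/224, 55/112)
obs 10: x=-1/4 → posterior Normal(-3/122, 55/122)
obs 11: x=9/2 → posterior Normal(7/22, 5/12)
obs 12: x=4 → posterior Normal(41/71, 55/142)
obs 13: x=1/2 → posterior Normal(87/152, 55/152)

87/152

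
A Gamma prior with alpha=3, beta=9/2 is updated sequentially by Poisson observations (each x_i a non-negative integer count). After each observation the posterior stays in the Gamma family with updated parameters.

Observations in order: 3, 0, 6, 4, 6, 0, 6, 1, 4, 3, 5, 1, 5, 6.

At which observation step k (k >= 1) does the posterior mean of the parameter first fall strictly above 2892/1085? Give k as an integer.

obs 1: x=3 → posterior Gamma(6, 11/2)
obs 2: x=0 → posterior Gamma(6, 13/2)
obs 3: x=6 → posterior Gamma(12, 15/2)
obs 4: x=4 → posterior Gamma(16, 17/2)
obs 5: x=6 → posterior Gamma(22, 19/2)
obs 6: x=0 → posterior Gamma(22, 21/2)
obs 7: x=6 → posterior Gamma(28, 23/2)
obs 8: x=1 → posterior Gamma(29, 25/2)
obs 9: x=4 → posterior Gamma(33, 27/2)
obs 10: x=3 → posterior Gamma(36, 29/2)
obs 11: x=5 → posterior Gamma(41, 31/2)
obs 12: x=1 → posterior Gamma(42, 33/2)
obs 13: x=5 → posterior Gamma(47, 35/2)
obs 14: x=6 → posterior Gamma(53, 37/2)

k = 13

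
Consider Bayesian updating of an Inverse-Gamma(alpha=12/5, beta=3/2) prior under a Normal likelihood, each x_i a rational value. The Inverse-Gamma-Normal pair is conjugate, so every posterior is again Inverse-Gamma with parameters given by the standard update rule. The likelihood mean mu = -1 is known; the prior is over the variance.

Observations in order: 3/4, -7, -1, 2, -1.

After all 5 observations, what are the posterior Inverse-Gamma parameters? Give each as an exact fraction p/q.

alpha=49/10, beta=817/32

obs 1: x=3/4 → posterior Inverse-Gamma(29/10, 97/32)
obs 2: x=-7 → posterior Inverse-Gamma(17/5, 673/32)
obs 3: x=-1 → posterior Inverse-Gamma(39/10, 673/32)
obs 4: x=2 → posterior Inverse-Gamma(22/5, 817/32)
obs 5: x=-1 → posterior Inverse-Gamma(49/10, 817/32)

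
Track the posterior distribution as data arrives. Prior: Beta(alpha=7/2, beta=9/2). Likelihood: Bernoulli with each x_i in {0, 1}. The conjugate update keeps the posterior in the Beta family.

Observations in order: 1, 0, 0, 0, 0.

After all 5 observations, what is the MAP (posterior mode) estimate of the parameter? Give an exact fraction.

7/22

obs 1: x=1 → posterior Beta(9/2, 9/2)
obs 2: x=0 → posterior Beta(9/2, 11/2)
obs 3: x=0 → posterior Beta(9/2, 13/2)
obs 4: x=0 → posterior Beta(9/2, 15/2)
obs 5: x=0 → posterior Beta(9/2, 17/2)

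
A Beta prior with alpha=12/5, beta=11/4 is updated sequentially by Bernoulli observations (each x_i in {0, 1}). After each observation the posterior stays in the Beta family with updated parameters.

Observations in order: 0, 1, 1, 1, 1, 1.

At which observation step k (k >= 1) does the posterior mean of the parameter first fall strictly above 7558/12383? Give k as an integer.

obs 1: x=0 → posterior Beta(12/5, 15/4)
obs 2: x=1 → posterior Beta(17/5, 15/4)
obs 3: x=1 → posterior Beta(22/5, 15/4)
obs 4: x=1 → posterior Beta(27/5, 15/4)
obs 5: x=1 → posterior Beta(32/5, 15/4)
obs 6: x=1 → posterior Beta(37/5, 15/4)

k = 5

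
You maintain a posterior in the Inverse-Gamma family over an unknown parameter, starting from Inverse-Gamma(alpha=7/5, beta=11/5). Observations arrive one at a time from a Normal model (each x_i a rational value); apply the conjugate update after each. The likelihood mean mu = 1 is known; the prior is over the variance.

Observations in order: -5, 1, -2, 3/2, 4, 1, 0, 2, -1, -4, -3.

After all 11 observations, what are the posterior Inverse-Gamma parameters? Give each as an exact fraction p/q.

alpha=69/10, beta=2113/40

obs 1: x=-5 → posterior Inverse-Gamma(19/10, 101/5)
obs 2: x=1 → posterior Inverse-Gamma(12/5, 101/5)
obs 3: x=-2 → posterior Inverse-Gamma(29/10, 247/10)
obs 4: x=3/2 → posterior Inverse-Gamma(17/5, 993/40)
obs 5: x=4 → posterior Inverse-Gamma(39/10, 1173/40)
obs 6: x=1 → posterior Inverse-Gamma(22/5, 1173/40)
obs 7: x=0 → posterior Inverse-Gamma(49/10, 1193/40)
obs 8: x=2 → posterior Inverse-Gamma(27/5, 1213/40)
obs 9: x=-1 → posterior Inverse-Gamma(59/10, 1293/40)
obs 10: x=-4 → posterior Inverse-Gamma(32/5, 1793/40)
obs 11: x=-3 → posterior Inverse-Gamma(69/10, 2113/40)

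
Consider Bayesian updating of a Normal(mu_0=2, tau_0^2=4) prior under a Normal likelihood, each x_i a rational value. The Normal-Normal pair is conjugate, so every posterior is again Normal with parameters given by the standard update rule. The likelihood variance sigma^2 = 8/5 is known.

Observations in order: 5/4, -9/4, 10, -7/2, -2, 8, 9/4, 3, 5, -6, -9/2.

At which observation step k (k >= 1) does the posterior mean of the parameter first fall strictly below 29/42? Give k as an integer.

k = 2

obs 1: x=5/4 → posterior Normal(41/28, 8/7)
obs 2: x=-9/4 → posterior Normal(-1/12, 2/3)
obs 3: x=10 → posterior Normal(49/17, 8/17)
obs 4: x=-7/2 → posterior Normal(63/44, 4/11)
obs 5: x=-2 → posterior Normal(43/54, 8/27)
obs 6: x=8 → posterior Normal(123/64, 1/4)
obs 7: x=9/4 → posterior Normal(291/148, 8/37)
obs 8: x=3 → posterior Normal(117/56, 4/21)
obs 9: x=5 → posterior Normal(451/188, 8/47)
obs 10: x=-6 → posterior Normal(331/208, 2/13)
obs 11: x=-9/2 → posterior Normal(241/228, 8/57)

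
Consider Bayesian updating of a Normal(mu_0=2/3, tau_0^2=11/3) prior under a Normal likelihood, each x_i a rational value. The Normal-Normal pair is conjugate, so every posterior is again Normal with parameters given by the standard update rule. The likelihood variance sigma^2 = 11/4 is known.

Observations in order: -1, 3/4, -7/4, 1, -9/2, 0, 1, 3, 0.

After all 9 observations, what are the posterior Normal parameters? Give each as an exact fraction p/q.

obs 1: x=-1 → posterior Normal(-2/7, 11/7)
obs 2: x=3/4 → posterior Normal(1/11, 1)
obs 3: x=-7/4 → posterior Normal(-2/5, 11/15)
obs 4: x=1 → posterior Normal(-2/19, 11/19)
obs 5: x=-9/2 → posterior Normal(-20/23, 11/23)
obs 6: x=0 → posterior Normal(-20/27, 11/27)
obs 7: x=1 → posterior Normal(-16/31, 11/31)
obs 8: x=3 → posterior Normal(-4/35, 11/35)
obs 9: x=0 → posterior Normal(-4/39, 11/39)

mu_0=-4/39, tau_0^2=11/39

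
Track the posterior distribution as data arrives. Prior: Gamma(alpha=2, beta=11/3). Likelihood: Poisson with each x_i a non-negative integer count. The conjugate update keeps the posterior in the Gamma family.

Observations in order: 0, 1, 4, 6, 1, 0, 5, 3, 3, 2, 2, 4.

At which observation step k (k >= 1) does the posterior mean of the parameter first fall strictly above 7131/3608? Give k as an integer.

obs 1: x=0 → posterior Gamma(2, 14/3)
obs 2: x=1 → posterior Gamma(3, 17/3)
obs 3: x=4 → posterior Gamma(7, 20/3)
obs 4: x=6 → posterior Gamma(13, 23/3)
obs 5: x=1 → posterior Gamma(14, 26/3)
obs 6: x=0 → posterior Gamma(14, 29/3)
obs 7: x=5 → posterior Gamma(19, 32/3)
obs 8: x=3 → posterior Gamma(22, 35/3)
obs 9: x=3 → posterior Gamma(25, 38/3)
obs 10: x=2 → posterior Gamma(27, 41/3)
obs 11: x=2 → posterior Gamma(29, 44/3)
obs 12: x=4 → posterior Gamma(33, 47/3)

k = 11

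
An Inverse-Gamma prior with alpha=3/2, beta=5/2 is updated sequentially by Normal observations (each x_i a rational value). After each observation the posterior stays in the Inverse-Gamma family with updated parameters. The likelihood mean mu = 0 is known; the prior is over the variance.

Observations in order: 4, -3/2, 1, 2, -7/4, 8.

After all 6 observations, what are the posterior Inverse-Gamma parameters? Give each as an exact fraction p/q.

alpha=9/2, beta=1525/32

obs 1: x=4 → posterior Inverse-Gamma(2, 21/2)
obs 2: x=-3/2 → posterior Inverse-Gamma(5/2, 93/8)
obs 3: x=1 → posterior Inverse-Gamma(3, 97/8)
obs 4: x=2 → posterior Inverse-Gamma(7/2, 113/8)
obs 5: x=-7/4 → posterior Inverse-Gamma(4, 501/32)
obs 6: x=8 → posterior Inverse-Gamma(9/2, 1525/32)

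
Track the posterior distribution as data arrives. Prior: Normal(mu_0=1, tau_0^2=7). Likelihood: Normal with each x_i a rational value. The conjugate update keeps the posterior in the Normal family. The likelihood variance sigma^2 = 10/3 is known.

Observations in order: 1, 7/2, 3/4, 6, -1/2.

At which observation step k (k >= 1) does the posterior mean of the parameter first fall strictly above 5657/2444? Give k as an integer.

obs 1: x=1 → posterior Normal(1, 70/31)
obs 2: x=7/2 → posterior Normal(209/104, 35/26)
obs 3: x=3/4 → posterior Normal(481/292, 70/73)
obs 4: x=6 → posterior Normal(985/376, 35/47)
obs 5: x=-1/2 → posterior Normal(41/20, 14/23)

k = 4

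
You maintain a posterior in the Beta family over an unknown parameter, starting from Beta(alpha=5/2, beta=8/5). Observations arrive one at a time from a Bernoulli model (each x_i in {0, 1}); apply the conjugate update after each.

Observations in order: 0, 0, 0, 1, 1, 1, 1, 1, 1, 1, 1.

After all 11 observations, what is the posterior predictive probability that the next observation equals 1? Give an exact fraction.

105/151

obs 1: x=0 → posterior Beta(5/2, 13/5)
obs 2: x=0 → posterior Beta(5/2, 18/5)
obs 3: x=0 → posterior Beta(5/2, 23/5)
obs 4: x=1 → posterior Beta(7/2, 23/5)
obs 5: x=1 → posterior Beta(9/2, 23/5)
obs 6: x=1 → posterior Beta(11/2, 23/5)
obs 7: x=1 → posterior Beta(13/2, 23/5)
obs 8: x=1 → posterior Beta(15/2, 23/5)
obs 9: x=1 → posterior Beta(17/2, 23/5)
obs 10: x=1 → posterior Beta(19/2, 23/5)
obs 11: x=1 → posterior Beta(21/2, 23/5)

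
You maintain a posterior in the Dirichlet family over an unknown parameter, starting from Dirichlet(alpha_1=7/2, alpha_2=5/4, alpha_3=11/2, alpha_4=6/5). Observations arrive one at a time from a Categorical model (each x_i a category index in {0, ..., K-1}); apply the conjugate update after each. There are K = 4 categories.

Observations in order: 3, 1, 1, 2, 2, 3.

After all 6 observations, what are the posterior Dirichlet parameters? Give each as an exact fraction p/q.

alpha_1=7/2, alpha_2=13/4, alpha_3=15/2, alpha_4=16/5

obs 1: x=3 → posterior Dirichlet(7/2, 5/4, 11/2, 11/5)
obs 2: x=1 → posterior Dirichlet(7/2, 9/4, 11/2, 11/5)
obs 3: x=1 → posterior Dirichlet(7/2, 13/4, 11/2, 11/5)
obs 4: x=2 → posterior Dirichlet(7/2, 13/4, 13/2, 11/5)
obs 5: x=2 → posterior Dirichlet(7/2, 13/4, 15/2, 11/5)
obs 6: x=3 → posterior Dirichlet(7/2, 13/4, 15/2, 16/5)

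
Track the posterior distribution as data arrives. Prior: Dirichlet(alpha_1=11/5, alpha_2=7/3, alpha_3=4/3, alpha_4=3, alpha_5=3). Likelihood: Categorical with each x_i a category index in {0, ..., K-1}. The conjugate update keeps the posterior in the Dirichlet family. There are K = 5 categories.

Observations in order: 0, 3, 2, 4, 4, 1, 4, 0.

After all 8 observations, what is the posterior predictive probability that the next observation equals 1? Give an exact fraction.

25/149

obs 1: x=0 → posterior Dirichlet(16/5, 7/3, 4/3, 3, 3)
obs 2: x=3 → posterior Dirichlet(16/5, 7/3, 4/3, 4, 3)
obs 3: x=2 → posterior Dirichlet(16/5, 7/3, 7/3, 4, 3)
obs 4: x=4 → posterior Dirichlet(16/5, 7/3, 7/3, 4, 4)
obs 5: x=4 → posterior Dirichlet(16/5, 7/3, 7/3, 4, 5)
obs 6: x=1 → posterior Dirichlet(16/5, 10/3, 7/3, 4, 5)
obs 7: x=4 → posterior Dirichlet(16/5, 10/3, 7/3, 4, 6)
obs 8: x=0 → posterior Dirichlet(21/5, 10/3, 7/3, 4, 6)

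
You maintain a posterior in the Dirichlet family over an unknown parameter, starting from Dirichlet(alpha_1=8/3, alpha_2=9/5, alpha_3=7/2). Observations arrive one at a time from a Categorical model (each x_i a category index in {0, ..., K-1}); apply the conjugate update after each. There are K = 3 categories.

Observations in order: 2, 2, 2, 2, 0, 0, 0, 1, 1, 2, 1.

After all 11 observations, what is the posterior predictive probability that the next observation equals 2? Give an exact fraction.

obs 1: x=2 → posterior Dirichlet(8/3, 9/5, 9/2)
obs 2: x=2 → posterior Dirichlet(8/3, 9/5, 11/2)
obs 3: x=2 → posterior Dirichlet(8/3, 9/5, 13/2)
obs 4: x=2 → posterior Dirichlet(8/3, 9/5, 15/2)
obs 5: x=0 → posterior Dirichlet(11/3, 9/5, 15/2)
obs 6: x=0 → posterior Dirichlet(14/3, 9/5, 15/2)
obs 7: x=0 → posterior Dirichlet(17/3, 9/5, 15/2)
obs 8: x=1 → posterior Dirichlet(17/3, 14/5, 15/2)
obs 9: x=1 → posterior Dirichlet(17/3, 19/5, 15/2)
obs 10: x=2 → posterior Dirichlet(17/3, 19/5, 17/2)
obs 11: x=1 → posterior Dirichlet(17/3, 24/5, 17/2)

255/569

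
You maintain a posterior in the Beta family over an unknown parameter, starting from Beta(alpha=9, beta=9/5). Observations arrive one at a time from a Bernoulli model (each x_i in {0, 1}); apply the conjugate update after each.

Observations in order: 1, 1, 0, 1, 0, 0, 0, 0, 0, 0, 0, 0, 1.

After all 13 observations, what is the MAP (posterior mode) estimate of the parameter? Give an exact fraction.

60/109

obs 1: x=1 → posterior Beta(10, 9/5)
obs 2: x=1 → posterior Beta(11, 9/5)
obs 3: x=0 → posterior Beta(11, 14/5)
obs 4: x=1 → posterior Beta(12, 14/5)
obs 5: x=0 → posterior Beta(12, 19/5)
obs 6: x=0 → posterior Beta(12, 24/5)
obs 7: x=0 → posterior Beta(12, 29/5)
obs 8: x=0 → posterior Beta(12, 34/5)
obs 9: x=0 → posterior Beta(12, 39/5)
obs 10: x=0 → posterior Beta(12, 44/5)
obs 11: x=0 → posterior Beta(12, 49/5)
obs 12: x=0 → posterior Beta(12, 54/5)
obs 13: x=1 → posterior Beta(13, 54/5)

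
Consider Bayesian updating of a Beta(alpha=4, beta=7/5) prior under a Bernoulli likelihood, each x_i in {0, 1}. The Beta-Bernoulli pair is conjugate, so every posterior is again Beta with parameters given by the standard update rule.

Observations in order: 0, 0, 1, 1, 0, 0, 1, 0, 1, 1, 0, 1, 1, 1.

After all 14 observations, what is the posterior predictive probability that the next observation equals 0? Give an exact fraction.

obs 1: x=0 → posterior Beta(4, 12/5)
obs 2: x=0 → posterior Beta(4, 17/5)
obs 3: x=1 → posterior Beta(5, 17/5)
obs 4: x=1 → posterior Beta(6, 17/5)
obs 5: x=0 → posterior Beta(6, 22/5)
obs 6: x=0 → posterior Beta(6, 27/5)
obs 7: x=1 → posterior Beta(7, 27/5)
obs 8: x=0 → posterior Beta(7, 32/5)
obs 9: x=1 → posterior Beta(8, 32/5)
obs 10: x=1 → posterior Beta(9, 32/5)
obs 11: x=0 → posterior Beta(9, 37/5)
obs 12: x=1 → posterior Beta(10, 37/5)
obs 13: x=1 → posterior Beta(11, 37/5)
obs 14: x=1 → posterior Beta(12, 37/5)

37/97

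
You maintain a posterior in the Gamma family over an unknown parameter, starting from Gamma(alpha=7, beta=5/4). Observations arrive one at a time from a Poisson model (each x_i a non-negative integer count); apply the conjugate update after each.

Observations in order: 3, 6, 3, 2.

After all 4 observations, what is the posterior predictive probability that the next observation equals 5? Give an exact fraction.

63573329569146317078728527971887104/444089209850062616169452667236328125

obs 1: x=3 → posterior Gamma(10, 9/4)
obs 2: x=6 → posterior Gamma(16, 13/4)
obs 3: x=3 → posterior Gamma(19, 17/4)
obs 4: x=2 → posterior Gamma(21, 21/4)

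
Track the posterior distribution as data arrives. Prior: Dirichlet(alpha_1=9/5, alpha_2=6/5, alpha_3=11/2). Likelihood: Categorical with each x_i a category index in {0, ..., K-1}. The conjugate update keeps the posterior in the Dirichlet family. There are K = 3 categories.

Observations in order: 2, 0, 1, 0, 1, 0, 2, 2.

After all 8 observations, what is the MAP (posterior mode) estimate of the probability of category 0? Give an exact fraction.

obs 1: x=2 → posterior Dirichlet(9/5, 6/5, 13/2)
obs 2: x=0 → posterior Dirichlet(14/5, 6/5, 13/2)
obs 3: x=1 → posterior Dirichlet(14/5, 11/5, 13/2)
obs 4: x=0 → posterior Dirichlet(19/5, 11/5, 13/2)
obs 5: x=1 → posterior Dirichlet(19/5, 16/5, 13/2)
obs 6: x=0 → posterior Dirichlet(24/5, 16/5, 13/2)
obs 7: x=2 → posterior Dirichlet(24/5, 16/5, 15/2)
obs 8: x=2 → posterior Dirichlet(24/5, 16/5, 17/2)

38/135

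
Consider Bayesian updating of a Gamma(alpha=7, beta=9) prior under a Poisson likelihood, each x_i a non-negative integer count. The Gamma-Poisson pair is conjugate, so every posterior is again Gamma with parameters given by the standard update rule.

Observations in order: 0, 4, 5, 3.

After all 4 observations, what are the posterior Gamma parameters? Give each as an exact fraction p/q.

alpha=19, beta=13

obs 1: x=0 → posterior Gamma(7, 10)
obs 2: x=4 → posterior Gamma(11, 11)
obs 3: x=5 → posterior Gamma(16, 12)
obs 4: x=3 → posterior Gamma(19, 13)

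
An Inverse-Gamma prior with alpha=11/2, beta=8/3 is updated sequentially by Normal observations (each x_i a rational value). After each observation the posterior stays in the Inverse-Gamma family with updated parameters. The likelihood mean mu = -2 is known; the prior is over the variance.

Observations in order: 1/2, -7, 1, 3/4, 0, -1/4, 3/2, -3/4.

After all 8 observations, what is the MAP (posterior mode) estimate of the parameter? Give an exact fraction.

obs 1: x=1/2 → posterior Inverse-Gamma(6, 139/24)
obs 2: x=-7 → posterior Inverse-Gamma(13/2, 439/24)
obs 3: x=1 → posterior Inverse-Gamma(7, 547/24)
obs 4: x=3/4 → posterior Inverse-Gamma(15/2, 2551/96)
obs 5: x=0 → posterior Inverse-Gamma(8, 2743/96)
obs 6: x=-1/4 → posterior Inverse-Gamma(17/2, 1445/48)
obs 7: x=3/2 → posterior Inverse-Gamma(9, 1739/48)
obs 8: x=-3/4 → posterior Inverse-Gamma(19/2, 3553/96)

3553/1008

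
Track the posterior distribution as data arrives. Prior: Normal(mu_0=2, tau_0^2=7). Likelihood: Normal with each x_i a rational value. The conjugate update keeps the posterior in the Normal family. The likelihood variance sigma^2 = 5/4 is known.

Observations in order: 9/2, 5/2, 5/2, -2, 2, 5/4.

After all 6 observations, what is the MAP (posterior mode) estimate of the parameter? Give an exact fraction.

obs 1: x=9/2 → posterior Normal(136/33, 35/33)
obs 2: x=5/2 → posterior Normal(206/61, 35/61)
obs 3: x=5/2 → posterior Normal(276/89, 35/89)
obs 4: x=-2 → posterior Normal(220/117, 35/117)
obs 5: x=2 → posterior Normal(276/145, 7/29)
obs 6: x=5/4 → posterior Normal(311/173, 35/173)

311/173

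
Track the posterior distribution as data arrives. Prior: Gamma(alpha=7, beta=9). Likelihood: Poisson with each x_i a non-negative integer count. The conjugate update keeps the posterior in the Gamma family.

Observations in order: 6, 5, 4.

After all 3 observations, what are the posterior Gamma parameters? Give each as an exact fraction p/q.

obs 1: x=6 → posterior Gamma(13, 10)
obs 2: x=5 → posterior Gamma(18, 11)
obs 3: x=4 → posterior Gamma(22, 12)

alpha=22, beta=12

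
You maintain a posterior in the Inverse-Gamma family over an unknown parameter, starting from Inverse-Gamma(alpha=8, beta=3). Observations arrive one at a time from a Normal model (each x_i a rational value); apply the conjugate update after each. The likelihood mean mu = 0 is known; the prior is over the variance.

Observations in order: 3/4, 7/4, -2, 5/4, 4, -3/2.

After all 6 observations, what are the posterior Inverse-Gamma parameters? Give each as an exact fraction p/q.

alpha=11, beta=535/32

obs 1: x=3/4 → posterior Inverse-Gamma(17/2, 105/32)
obs 2: x=7/4 → posterior Inverse-Gamma(9, 77/16)
obs 3: x=-2 → posterior Inverse-Gamma(19/2, 109/16)
obs 4: x=5/4 → posterior Inverse-Gamma(10, 243/32)
obs 5: x=4 → posterior Inverse-Gamma(21/2, 499/32)
obs 6: x=-3/2 → posterior Inverse-Gamma(11, 535/32)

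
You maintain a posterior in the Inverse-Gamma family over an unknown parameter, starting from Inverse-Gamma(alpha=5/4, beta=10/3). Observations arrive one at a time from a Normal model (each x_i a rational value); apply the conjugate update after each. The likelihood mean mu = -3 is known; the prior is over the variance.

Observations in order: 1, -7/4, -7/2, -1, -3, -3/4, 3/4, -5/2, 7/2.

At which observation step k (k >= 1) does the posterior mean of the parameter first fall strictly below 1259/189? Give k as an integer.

obs 1: x=1 → posterior Inverse-Gamma(7/4, 34/3)
obs 2: x=-7/4 → posterior Inverse-Gamma(9/4, 1163/96)
obs 3: x=-7/2 → posterior Inverse-Gamma(11/4, 1175/96)
obs 4: x=-1 → posterior Inverse-Gamma(13/4, 1367/96)
obs 5: x=-3 → posterior Inverse-Gamma(15/4, 1367/96)
obs 6: x=-3/4 → posterior Inverse-Gamma(17/4, 805/48)
obs 7: x=3/4 → posterior Inverse-Gamma(19/4, 2285/96)
obs 8: x=-5/2 → posterior Inverse-Gamma(21/4, 2297/96)
obs 9: x=7/2 → posterior Inverse-Gamma(23/4, 4325/96)

k = 4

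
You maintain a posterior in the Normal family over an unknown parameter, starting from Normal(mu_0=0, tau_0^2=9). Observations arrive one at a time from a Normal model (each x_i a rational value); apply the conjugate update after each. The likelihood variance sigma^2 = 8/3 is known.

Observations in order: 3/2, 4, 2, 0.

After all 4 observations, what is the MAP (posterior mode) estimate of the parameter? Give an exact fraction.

405/232

obs 1: x=3/2 → posterior Normal(81/70, 72/35)
obs 2: x=4 → posterior Normal(297/124, 36/31)
obs 3: x=2 → posterior Normal(405/178, 72/89)
obs 4: x=0 → posterior Normal(405/232, 18/29)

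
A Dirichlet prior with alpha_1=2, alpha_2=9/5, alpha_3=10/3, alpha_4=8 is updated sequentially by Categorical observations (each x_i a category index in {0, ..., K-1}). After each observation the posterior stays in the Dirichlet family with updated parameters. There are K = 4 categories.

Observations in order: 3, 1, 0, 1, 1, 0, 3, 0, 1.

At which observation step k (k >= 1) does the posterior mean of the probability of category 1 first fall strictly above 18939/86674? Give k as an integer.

obs 1: x=3 → posterior Dirichlet(2, 9/5, 10/3, 9)
obs 2: x=1 → posterior Dirichlet(2, 14/5, 10/3, 9)
obs 3: x=0 → posterior Dirichlet(3, 14/5, 10/3, 9)
obs 4: x=1 → posterior Dirichlet(3, 19/5, 10/3, 9)
obs 5: x=1 → posterior Dirichlet(3, 24/5, 10/3, 9)
obs 6: x=0 → posterior Dirichlet(4, 24/5, 10/3, 9)
obs 7: x=3 → posterior Dirichlet(4, 24/5, 10/3, 10)
obs 8: x=0 → posterior Dirichlet(5, 24/5, 10/3, 10)
obs 9: x=1 → posterior Dirichlet(5, 29/5, 10/3, 10)

k = 5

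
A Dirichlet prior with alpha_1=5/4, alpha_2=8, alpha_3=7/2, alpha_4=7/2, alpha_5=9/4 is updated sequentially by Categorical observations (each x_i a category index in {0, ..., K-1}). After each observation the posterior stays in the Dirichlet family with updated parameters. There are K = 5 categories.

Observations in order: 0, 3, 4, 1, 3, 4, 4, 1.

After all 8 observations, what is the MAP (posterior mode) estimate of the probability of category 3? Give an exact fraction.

9/43

obs 1: x=0 → posterior Dirichlet(9/4, 8, 7/2, 7/2, 9/4)
obs 2: x=3 → posterior Dirichlet(9/4, 8, 7/2, 9/2, 9/4)
obs 3: x=4 → posterior Dirichlet(9/4, 8, 7/2, 9/2, 13/4)
obs 4: x=1 → posterior Dirichlet(9/4, 9, 7/2, 9/2, 13/4)
obs 5: x=3 → posterior Dirichlet(9/4, 9, 7/2, 11/2, 13/4)
obs 6: x=4 → posterior Dirichlet(9/4, 9, 7/2, 11/2, 17/4)
obs 7: x=4 → posterior Dirichlet(9/4, 9, 7/2, 11/2, 21/4)
obs 8: x=1 → posterior Dirichlet(9/4, 10, 7/2, 11/2, 21/4)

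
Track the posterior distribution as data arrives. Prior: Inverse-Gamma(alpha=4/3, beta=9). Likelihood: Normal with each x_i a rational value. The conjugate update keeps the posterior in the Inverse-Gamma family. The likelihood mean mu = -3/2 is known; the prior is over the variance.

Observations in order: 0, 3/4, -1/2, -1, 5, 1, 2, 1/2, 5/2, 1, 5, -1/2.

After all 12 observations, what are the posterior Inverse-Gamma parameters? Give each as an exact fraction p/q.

obs 1: x=0 → posterior Inverse-Gamma(11/6, 81/8)
obs 2: x=3/4 → posterior Inverse-Gamma(7/3, 405/32)
obs 3: x=-1/2 → posterior Inverse-Gamma(17/6, 421/32)
obs 4: x=-1 → posterior Inverse-Gamma(10/3, 425/32)
obs 5: x=5 → posterior Inverse-Gamma(23/6, 1101/32)
obs 6: x=1 → posterior Inverse-Gamma(13/3, 1201/32)
obs 7: x=2 → posterior Inverse-Gamma(29/6, 1397/32)
obs 8: x=1/2 → posterior Inverse-Gamma(16/3, 1461/32)
obs 9: x=5/2 → posterior Inverse-Gamma(35/6, 1717/32)
obs 10: x=1 → posterior Inverse-Gamma(19/3, 1817/32)
obs 11: x=5 → posterior Inverse-Gamma(41/6, 2493/32)
obs 12: x=-1/2 → posterior Inverse-Gamma(22/3, 2509/32)

alpha=22/3, beta=2509/32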